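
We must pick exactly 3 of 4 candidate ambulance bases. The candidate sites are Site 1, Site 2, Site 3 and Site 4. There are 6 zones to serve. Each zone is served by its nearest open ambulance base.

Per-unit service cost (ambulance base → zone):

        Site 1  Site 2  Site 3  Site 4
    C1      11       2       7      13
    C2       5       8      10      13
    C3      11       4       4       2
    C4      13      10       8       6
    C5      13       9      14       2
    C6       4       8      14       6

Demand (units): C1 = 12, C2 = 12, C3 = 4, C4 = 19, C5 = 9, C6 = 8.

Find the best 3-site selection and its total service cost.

With exactly 3 open, each zone uses its cheapest among the chosen.
{Site 1, Site 2, Site 4}: C1→Site 2 2·12=24, C2→Site 1 5·12=60, C3→Site 4 2·4=8, C4→Site 4 6·19=114, C5→Site 4 2·9=18, C6→Site 1 4·8=32. Service cost 256.
{Site 2, Site 3, Site 4}: service cost 308
{Site 1, Site 3, Site 4}: service cost 316
Among all 4 size-3 choices, {Site 1, Site 2, Site 4} is lowest.

Choose Site 1, Site 2 and Site 4; total service cost 256.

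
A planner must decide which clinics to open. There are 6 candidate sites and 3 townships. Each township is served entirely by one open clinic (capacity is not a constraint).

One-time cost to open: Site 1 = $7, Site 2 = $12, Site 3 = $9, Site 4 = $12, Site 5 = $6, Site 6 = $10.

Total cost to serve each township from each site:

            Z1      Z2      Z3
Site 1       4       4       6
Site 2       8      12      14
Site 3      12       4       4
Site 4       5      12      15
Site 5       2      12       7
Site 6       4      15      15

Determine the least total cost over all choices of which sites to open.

For any fixed open set, each township goes to its cheapest open site; total = fixed + service.
{Site 1}: Z1→Site 1 4, Z2→Site 1 4, Z3→Site 1 6. Service 14; fixed 7; total 21.
{Site 1, Site 5}: service 12 + fixed 13 = 25
{Site 3, Site 5}: service 10 + fixed 15 = 25
{Site 1, Site 2, Site 3, Site 4, Site 5, Site 6}: service 10 + fixed 56 = 66
No other subset beats 21.

Minimum total cost: 21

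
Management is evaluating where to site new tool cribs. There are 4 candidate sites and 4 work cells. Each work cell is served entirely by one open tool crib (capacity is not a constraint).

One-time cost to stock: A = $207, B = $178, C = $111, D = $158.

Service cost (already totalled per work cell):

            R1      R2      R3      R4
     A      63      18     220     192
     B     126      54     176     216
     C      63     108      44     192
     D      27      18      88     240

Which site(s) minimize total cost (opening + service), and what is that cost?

For any fixed open set, each work cell goes to its cheapest open site; total = fixed + service.
{C}: R1→C 63, R2→C 108, R3→C 44, R4→C 192. Service 407; fixed 111; total 518.
{D}: R1→D 27, R2→D 18, R3→D 88, R4→D 240. Service 373; fixed 158; total 531.
{C, D}: service 281 + fixed 269 = 550
{A, B, C, D}: R1→D 27, R2→A 18, R3→C 44, R4→A 192. Service 281; fixed 654; total 935.
(All 15 nonempty subsets were checked; C only is lowest.)

Open C only; minimum total cost 518.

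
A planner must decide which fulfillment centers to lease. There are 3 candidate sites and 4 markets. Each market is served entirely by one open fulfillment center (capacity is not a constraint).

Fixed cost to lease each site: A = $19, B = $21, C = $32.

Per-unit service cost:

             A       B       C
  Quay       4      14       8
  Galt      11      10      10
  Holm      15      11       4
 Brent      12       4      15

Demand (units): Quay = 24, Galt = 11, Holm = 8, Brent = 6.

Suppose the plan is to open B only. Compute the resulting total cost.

Total cost: 579

Each market is assigned to its cheapest site among the open ones.
{B}: Quay→B 14·24=336, Galt→B 10·11=110, Holm→B 11·8=88, Brent→B 4·6=24. Service 558; fixed 21; total 579.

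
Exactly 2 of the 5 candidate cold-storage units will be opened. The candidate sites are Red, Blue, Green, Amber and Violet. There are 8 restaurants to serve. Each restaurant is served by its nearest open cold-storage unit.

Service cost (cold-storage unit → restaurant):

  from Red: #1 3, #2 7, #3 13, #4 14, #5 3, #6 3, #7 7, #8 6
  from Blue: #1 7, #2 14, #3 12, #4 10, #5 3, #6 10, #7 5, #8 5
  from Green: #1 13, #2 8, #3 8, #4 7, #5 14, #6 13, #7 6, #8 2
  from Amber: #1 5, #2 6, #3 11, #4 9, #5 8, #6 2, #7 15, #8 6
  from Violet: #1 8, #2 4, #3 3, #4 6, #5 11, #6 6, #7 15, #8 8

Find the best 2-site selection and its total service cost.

Choose Red and Violet; total service cost 35.

With exactly 2 open, each restaurant uses its cheapest among the chosen.
{Red, Violet}: #1→Red 3, #2→Violet 4, #3→Violet 3, #4→Violet 6, #5→Red 3, #6→Red 3, #7→Red 7, #8→Red 6. Service cost 35.
{Red, Green}: service cost 39
{Blue, Violet}: service cost 39
Among all 10 size-2 choices, {Red, Violet} is lowest.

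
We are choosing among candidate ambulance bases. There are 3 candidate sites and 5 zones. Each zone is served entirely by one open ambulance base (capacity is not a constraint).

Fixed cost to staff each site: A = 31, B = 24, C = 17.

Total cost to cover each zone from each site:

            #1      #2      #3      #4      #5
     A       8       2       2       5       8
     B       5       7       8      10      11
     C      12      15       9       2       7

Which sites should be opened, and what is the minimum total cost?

For any fixed open set, each zone goes to its cheapest open site; total = fixed + service.
{A}: #1→A 8, #2→A 2, #3→A 2, #4→A 5, #5→A 8. Service 25; fixed 31; total 56.
{C}: service 45 + fixed 17 = 62
{B}: service 41 + fixed 24 = 65
{A, B, C}: #1→B 5, #2→A 2, #3→A 2, #4→C 2, #5→C 7. Service 18; fixed 72; total 90.
(All 7 nonempty subsets were checked; A only is lowest.)

Open A only; minimum total cost 56.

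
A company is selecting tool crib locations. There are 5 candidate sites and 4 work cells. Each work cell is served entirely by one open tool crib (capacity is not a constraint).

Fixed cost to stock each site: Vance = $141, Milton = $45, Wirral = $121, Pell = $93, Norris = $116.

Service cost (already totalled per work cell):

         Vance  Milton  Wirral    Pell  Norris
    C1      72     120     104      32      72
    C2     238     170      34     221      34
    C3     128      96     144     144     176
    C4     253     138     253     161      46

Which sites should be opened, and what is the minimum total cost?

For any fixed open set, each work cell goes to its cheapest open site; total = fixed + service.
{Milton, Norris}: C1→Norris 72, C2→Norris 34, C3→Milton 96, C4→Norris 46. Service 248; fixed 161; total 409.
{Norris}: service 328 + fixed 116 = 444
{Milton, Pell, Norris}: C1→Pell 32, C2→Norris 34, C3→Milton 96, C4→Norris 46. Service 208; fixed 254; total 462.
{Vance, Milton, Wirral, Pell, Norris}: service 208 + fixed 516 = 724
No other subset beats 409.

Open Milton and Norris; minimum total cost 409.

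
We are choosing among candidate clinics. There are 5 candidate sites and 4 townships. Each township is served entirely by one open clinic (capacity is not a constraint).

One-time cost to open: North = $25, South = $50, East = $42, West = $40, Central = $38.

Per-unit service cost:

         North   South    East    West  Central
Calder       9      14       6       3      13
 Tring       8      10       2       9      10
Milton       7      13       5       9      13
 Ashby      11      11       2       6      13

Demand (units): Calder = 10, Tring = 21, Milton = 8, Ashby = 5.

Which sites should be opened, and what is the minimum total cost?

For any fixed open set, each township goes to its cheapest open site; total = fixed + service.
{East}: Calder→East 6·10=60, Tring→East 2·21=42, Milton→East 5·8=40, Ashby→East 2·5=10. Service 152; fixed 42; total 194.
{East, West}: service 122 + fixed 82 = 204
{North, East}: service 152 + fixed 67 = 219
{North, South, East, West, Central}: service 122 + fixed 195 = 317
No other subset beats 194.

Open East only; minimum total cost 194.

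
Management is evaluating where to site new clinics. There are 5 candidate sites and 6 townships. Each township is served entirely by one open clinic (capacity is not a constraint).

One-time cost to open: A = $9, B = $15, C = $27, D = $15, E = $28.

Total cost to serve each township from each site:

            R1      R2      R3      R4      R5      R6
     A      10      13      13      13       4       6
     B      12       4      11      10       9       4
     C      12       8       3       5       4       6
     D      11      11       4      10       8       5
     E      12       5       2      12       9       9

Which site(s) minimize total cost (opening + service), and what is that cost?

Open D only; minimum total cost 64.

For any fixed open set, each township goes to its cheapest open site; total = fixed + service.
{D}: R1→D 11, R2→D 11, R3→D 4, R4→D 10, R5→D 8, R6→D 5. Service 49; fixed 15; total 64.
{B}: R1→B 12, R2→B 4, R3→B 11, R4→B 10, R5→B 9, R6→B 4. Service 50; fixed 15; total 65.
{C}: service 38 + fixed 27 = 65
{A, B, C, D, E}: service 29 + fixed 94 = 123
No other subset beats 64.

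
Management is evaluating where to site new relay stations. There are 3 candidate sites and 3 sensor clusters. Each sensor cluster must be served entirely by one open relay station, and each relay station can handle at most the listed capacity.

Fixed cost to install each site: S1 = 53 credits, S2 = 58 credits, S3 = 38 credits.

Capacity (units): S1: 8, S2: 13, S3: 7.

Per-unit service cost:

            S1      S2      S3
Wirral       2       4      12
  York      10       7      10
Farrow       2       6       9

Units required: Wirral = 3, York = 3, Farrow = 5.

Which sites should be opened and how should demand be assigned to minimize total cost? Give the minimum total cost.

Minimum total cost: 121

Open {S2}: Wirral→S2 4·3=12, York→S2 7·3=21, Farrow→S2 6·5=30.
Loads: S2 carries 11/13. Service 63; fixed 58; total 121.
Next best feasible plan costs 137.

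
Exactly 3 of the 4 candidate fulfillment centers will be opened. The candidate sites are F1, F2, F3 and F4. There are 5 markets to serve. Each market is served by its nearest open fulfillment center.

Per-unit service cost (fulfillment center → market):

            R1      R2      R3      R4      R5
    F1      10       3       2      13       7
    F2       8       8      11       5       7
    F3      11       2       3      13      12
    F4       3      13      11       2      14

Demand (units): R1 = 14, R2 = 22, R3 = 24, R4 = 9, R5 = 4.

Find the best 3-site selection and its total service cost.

With exactly 3 open, each market uses its cheapest among the chosen.
{F1, F3, F4}: R1→F4 3·14=42, R2→F3 2·22=44, R3→F1 2·24=48, R4→F4 2·9=18, R5→F1 7·4=28. Service cost 180.
{F1, F2, F4}: service cost 202
{F2, F3, F4}: service cost 204
Among all 4 size-3 choices, {F1, F3, F4} is lowest.

Choose F1, F3 and F4; total service cost 180.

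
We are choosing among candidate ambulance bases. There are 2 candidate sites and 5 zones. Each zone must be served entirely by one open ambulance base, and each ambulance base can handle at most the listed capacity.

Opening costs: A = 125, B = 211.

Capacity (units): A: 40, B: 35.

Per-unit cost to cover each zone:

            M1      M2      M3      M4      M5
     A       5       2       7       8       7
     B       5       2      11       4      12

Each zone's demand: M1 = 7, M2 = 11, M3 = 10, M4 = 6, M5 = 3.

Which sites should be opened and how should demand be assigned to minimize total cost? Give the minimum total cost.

Minimum total cost: 321

Open {A}: M1→A 5·7=35, M2→A 2·11=22, M3→A 7·10=70, M4→A 8·6=48, M5→A 7·3=21.
Loads: A carries 37/40. Service 196; fixed 125; total 321.
Next best feasible plan costs 508.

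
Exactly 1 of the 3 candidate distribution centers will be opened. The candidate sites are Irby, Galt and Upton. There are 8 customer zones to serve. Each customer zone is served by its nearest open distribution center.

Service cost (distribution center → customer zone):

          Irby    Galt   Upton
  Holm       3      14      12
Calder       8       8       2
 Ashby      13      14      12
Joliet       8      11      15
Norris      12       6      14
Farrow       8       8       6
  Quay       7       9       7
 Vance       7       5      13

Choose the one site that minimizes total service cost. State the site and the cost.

Choose Irby only; total service cost 66.

With exactly 1 open, each customer zone uses its cheapest among the chosen.
{Irby}: Holm→Irby 3, Calder→Irby 8, Ashby→Irby 13, Joliet→Irby 8, Norris→Irby 12, Farrow→Irby 8, Quay→Irby 7, Vance→Irby 7. Service cost 66.
{Galt}: service cost 75
{Upton}: service cost 81
Among all 3 size-1 choices, {Irby} is lowest.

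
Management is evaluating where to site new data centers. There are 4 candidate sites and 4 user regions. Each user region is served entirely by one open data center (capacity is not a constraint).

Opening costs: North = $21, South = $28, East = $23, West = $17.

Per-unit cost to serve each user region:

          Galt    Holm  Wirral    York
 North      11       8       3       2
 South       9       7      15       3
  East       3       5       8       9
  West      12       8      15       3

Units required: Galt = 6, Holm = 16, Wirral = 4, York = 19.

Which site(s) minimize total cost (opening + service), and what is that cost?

Open North and East; minimum total cost 192.

For any fixed open set, each user region goes to its cheapest open site; total = fixed + service.
{North, East}: Galt→East 3·6=18, Holm→East 5·16=80, Wirral→North 3·4=12, York→North 2·19=38. Service 148; fixed 44; total 192.
{North, East, West}: Galt→East 3·6=18, Holm→East 5·16=80, Wirral→North 3·4=12, York→North 2·19=38. Service 148; fixed 61; total 209.
{North, South, East}: service 148 + fixed 72 = 220
{North, South, East, West}: service 148 + fixed 89 = 237
No other subset beats 192.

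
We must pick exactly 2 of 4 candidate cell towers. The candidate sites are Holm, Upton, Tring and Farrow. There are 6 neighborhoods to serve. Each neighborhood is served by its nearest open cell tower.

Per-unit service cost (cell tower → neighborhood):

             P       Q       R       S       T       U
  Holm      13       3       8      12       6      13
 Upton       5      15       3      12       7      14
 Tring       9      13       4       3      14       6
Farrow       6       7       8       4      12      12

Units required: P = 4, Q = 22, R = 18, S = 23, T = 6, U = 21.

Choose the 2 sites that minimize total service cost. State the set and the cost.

Choose Holm and Tring; total service cost 405.

With exactly 2 open, each neighborhood uses its cheapest among the chosen.
{Holm, Tring}: P→Tring 9·4=36, Q→Holm 3·22=66, R→Tring 4·18=72, S→Tring 3·23=69, T→Holm 6·6=36, U→Tring 6·21=126. Service cost 405.
{Tring, Farrow}: service cost 517
{Upton, Tring}: service cost 597
Among all 6 size-2 choices, {Holm, Tring} is lowest.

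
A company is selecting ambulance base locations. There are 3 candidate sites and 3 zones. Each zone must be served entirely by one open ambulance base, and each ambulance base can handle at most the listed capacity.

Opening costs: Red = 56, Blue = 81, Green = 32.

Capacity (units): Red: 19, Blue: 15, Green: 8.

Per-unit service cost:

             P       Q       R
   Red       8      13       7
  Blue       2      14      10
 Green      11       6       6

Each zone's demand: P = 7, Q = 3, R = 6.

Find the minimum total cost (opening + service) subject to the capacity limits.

Minimum total cost: 193

Open {Red}: P→Red 8·7=56, Q→Red 13·3=39, R→Red 7·6=42.
Loads: Red carries 16/19. Service 137; fixed 56; total 193.
Next best feasible plan costs 204.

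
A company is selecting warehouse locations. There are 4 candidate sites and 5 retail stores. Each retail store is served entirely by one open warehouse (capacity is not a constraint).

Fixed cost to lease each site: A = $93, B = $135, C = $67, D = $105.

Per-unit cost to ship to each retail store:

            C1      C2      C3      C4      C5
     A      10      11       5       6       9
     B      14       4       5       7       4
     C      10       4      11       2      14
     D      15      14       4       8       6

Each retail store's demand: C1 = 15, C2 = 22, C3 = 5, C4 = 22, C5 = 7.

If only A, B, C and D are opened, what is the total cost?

Total cost: 730

Each retail store is assigned to its cheapest site among the open ones.
{A, B, C, D}: C1→A 10·15=150, C2→B 4·22=88, C3→D 4·5=20, C4→C 2·22=44, C5→B 4·7=28. Service 330; fixed 400; total 730.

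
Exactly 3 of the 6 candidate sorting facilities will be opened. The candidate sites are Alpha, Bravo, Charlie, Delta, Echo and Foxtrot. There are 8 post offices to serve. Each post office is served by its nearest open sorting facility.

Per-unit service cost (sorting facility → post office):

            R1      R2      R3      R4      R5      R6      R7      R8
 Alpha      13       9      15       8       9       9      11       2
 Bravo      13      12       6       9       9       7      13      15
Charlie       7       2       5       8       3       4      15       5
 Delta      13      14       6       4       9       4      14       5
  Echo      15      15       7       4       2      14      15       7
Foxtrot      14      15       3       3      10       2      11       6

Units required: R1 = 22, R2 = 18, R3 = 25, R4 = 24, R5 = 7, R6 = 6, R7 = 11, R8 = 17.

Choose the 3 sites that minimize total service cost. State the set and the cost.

With exactly 3 open, each post office uses its cheapest among the chosen.
{Alpha, Charlie, Foxtrot}: R1→Charlie 7·22=154, R2→Charlie 2·18=36, R3→Foxtrot 3·25=75, R4→Foxtrot 3·24=72, R5→Charlie 3·7=21, R6→Foxtrot 2·6=12, R7→Alpha 11·11=121, R8→Alpha 2·17=34. Service cost 525.
{Charlie, Echo, Foxtrot}: service cost 569
{Bravo, Charlie, Foxtrot}: service cost 576
Among all 20 size-3 choices, {Alpha, Charlie, Foxtrot} is lowest.

Choose Alpha, Charlie and Foxtrot; total service cost 525.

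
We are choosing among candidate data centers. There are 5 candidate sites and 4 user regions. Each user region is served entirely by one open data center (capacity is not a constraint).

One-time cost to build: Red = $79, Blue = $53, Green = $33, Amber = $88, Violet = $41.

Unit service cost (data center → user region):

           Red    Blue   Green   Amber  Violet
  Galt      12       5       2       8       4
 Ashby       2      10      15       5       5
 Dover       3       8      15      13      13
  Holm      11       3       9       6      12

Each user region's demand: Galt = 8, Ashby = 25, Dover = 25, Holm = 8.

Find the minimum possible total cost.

For any fixed open set, each user region goes to its cheapest open site; total = fixed + service.
{Red, Blue}: Galt→Blue 5·8=40, Ashby→Red 2·25=50, Dover→Red 3·25=75, Holm→Blue 3·8=24. Service 189; fixed 132; total 321.
{Red, Green}: Galt→Green 2·8=16, Ashby→Red 2·25=50, Dover→Red 3·25=75, Holm→Green 9·8=72. Service 213; fixed 112; total 325.
{Red, Blue, Green}: service 165 + fixed 165 = 330
{Red, Blue, Green, Amber, Violet}: Galt→Green 2·8=16, Ashby→Red 2·25=50, Dover→Red 3·25=75, Holm→Blue 3·8=24. Service 165; fixed 294; total 459.
No other subset beats 321.

Minimum total cost: 321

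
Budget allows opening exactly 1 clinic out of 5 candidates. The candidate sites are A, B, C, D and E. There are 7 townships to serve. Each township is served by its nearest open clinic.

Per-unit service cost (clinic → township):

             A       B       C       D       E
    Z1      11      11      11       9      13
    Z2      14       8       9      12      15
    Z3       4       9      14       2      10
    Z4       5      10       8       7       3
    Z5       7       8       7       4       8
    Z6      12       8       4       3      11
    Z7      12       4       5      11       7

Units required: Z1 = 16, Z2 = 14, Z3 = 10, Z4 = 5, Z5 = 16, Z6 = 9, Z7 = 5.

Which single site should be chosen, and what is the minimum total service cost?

Choose D only; total service cost 513.

With exactly 1 open, each township uses its cheapest among the chosen.
{D}: Z1→D 9·16=144, Z2→D 12·14=168, Z3→D 2·10=20, Z4→D 7·5=35, Z5→D 4·16=64, Z6→D 3·9=27, Z7→D 11·5=55. Service cost 513.
{B}: service cost 648
{C}: service cost 655
Among all 5 size-1 choices, {D} is lowest.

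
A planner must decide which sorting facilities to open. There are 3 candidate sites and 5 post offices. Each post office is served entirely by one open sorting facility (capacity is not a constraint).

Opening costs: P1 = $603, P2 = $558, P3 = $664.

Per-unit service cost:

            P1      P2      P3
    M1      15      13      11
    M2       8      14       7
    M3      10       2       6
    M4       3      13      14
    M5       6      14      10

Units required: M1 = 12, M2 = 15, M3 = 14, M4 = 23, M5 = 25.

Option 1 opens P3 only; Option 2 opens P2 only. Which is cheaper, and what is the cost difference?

Option 1 is cheaper by 44.

Option 1: {P3}: M1→P3 11·12=132, M2→P3 7·15=105, M3→P3 6·14=84, M4→P3 14·23=322, M5→P3 10·25=250. Service 893; fixed 664; total 1557.
Option 2: {P2}: M1→P2 13·12=156, M2→P2 14·15=210, M3→P2 2·14=28, M4→P2 13·23=299, M5→P2 14·25=350. Service 1043; fixed 558; total 1601.
Difference: |1557 − 1601| = 44.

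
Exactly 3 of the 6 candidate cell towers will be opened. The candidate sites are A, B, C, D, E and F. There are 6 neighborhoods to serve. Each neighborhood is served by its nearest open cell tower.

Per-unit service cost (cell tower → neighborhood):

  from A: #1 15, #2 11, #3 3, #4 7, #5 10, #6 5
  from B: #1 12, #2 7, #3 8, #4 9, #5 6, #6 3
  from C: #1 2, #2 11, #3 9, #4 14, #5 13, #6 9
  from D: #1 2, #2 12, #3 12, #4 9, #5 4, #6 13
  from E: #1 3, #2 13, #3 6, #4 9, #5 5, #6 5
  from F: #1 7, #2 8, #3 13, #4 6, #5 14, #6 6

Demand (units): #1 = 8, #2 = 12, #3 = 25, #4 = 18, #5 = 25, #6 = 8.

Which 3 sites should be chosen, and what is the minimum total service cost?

Choose A, B and D; total service cost 425.

With exactly 3 open, each neighborhood uses its cheapest among the chosen.
{A, B, D}: #1→D 2·8=16, #2→B 7·12=84, #3→A 3·25=75, #4→A 7·18=126, #5→D 4·25=100, #6→B 3·8=24. Service cost 425.
{A, D, F}: service cost 435
{A, B, E}: service cost 458
Among all 20 size-3 choices, {A, B, D} is lowest.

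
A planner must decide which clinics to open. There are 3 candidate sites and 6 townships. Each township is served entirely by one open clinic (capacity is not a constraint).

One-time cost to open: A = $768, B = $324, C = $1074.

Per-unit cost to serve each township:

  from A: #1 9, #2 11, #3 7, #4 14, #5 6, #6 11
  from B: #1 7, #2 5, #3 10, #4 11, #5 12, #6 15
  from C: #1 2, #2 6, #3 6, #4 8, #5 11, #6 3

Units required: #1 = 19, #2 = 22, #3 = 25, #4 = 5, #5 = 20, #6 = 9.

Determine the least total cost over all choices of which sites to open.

For any fixed open set, each township goes to its cheapest open site; total = fixed + service.
{B}: #1→B 7·19=133, #2→B 5·22=110, #3→B 10·25=250, #4→B 11·5=55, #5→B 12·20=240, #6→B 15·9=135. Service 923; fixed 324; total 1247.
{A}: #1→A 9·19=171, #2→A 11·22=242, #3→A 7·25=175, #4→A 14·5=70, #5→A 6·20=120, #6→A 11·9=99. Service 877; fixed 768; total 1645.
{C}: service 607 + fixed 1074 = 1681
{A, B, C}: service 485 + fixed 2166 = 2651
No other subset beats 1247.

Minimum total cost: 1247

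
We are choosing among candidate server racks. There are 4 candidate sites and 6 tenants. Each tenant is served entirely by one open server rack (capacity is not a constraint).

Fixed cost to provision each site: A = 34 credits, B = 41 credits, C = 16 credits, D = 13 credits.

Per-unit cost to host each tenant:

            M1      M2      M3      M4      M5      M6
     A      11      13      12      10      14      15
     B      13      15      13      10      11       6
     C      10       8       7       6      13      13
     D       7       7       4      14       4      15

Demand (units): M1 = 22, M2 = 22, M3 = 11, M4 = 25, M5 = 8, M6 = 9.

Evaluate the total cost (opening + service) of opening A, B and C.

Total cost: 856

Each tenant is assigned to its cheapest site among the open ones.
{A, B, C}: M1→C 10·22=220, M2→C 8·22=176, M3→C 7·11=77, M4→C 6·25=150, M5→B 11·8=88, M6→B 6·9=54. Service 765; fixed 91; total 856.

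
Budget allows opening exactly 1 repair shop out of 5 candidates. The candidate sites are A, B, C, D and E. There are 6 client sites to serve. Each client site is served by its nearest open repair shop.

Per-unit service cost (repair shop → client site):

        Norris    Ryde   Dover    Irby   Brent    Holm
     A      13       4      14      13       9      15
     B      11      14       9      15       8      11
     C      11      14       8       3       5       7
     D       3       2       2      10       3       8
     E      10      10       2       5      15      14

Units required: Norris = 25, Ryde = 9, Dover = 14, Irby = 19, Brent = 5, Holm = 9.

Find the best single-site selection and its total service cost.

With exactly 1 open, each client site uses its cheapest among the chosen.
{D}: Norris→D 3·25=75, Ryde→D 2·9=18, Dover→D 2·14=28, Irby→D 10·19=190, Brent→D 3·5=15, Holm→D 8·9=72. Service cost 398.
{C}: service cost 658
{E}: service cost 664
Among all 5 size-1 choices, {D} is lowest.

Choose D only; total service cost 398.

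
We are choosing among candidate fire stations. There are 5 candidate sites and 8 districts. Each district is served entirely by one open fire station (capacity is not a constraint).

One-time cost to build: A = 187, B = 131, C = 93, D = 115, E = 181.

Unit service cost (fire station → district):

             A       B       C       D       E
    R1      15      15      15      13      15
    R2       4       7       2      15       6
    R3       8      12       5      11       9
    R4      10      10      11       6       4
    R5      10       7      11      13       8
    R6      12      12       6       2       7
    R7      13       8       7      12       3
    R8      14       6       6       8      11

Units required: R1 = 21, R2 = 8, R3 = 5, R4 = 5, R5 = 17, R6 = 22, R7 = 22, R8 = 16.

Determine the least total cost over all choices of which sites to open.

For any fixed open set, each district goes to its cheapest open site; total = fixed + service.
{C, D}: R1→D 13·21=273, R2→C 2·8=16, R3→C 5·5=25, R4→D 6·5=30, R5→C 11·17=187, R6→D 2·22=44, R7→C 7·22=154, R8→C 6·16=96. Service 825; fixed 208; total 1033.
{D, E}: R1→D 13·21=273, R2→E 6·8=48, R3→E 9·5=45, R4→E 4·5=20, R5→E 8·17=136, R6→D 2·22=44, R7→E 3·22=66, R8→D 8·16=128. Service 760; fixed 296; total 1056.
{C, D, E}: R1→D 13·21=273, R2→C 2·8=16, R3→C 5·5=25, R4→E 4·5=20, R5→E 8·17=136, R6→D 2·22=44, R7→E 3·22=66, R8→C 6·16=96. Service 676; fixed 389; total 1065.
{A, B, C, D, E}: service 659 + fixed 707 = 1366
No other subset beats 1033.

Minimum total cost: 1033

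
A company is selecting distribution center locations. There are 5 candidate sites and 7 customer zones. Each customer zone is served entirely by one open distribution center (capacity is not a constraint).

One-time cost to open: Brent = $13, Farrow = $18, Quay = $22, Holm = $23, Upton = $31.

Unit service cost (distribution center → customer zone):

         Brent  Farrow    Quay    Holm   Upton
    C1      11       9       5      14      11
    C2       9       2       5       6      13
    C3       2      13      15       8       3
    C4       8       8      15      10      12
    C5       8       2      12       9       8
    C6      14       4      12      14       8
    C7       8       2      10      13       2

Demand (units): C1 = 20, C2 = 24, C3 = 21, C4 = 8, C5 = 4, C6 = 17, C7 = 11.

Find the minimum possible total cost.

Minimum total cost: 405

For any fixed open set, each customer zone goes to its cheapest open site; total = fixed + service.
{Brent, Farrow, Quay}: C1→Quay 5·20=100, C2→Farrow 2·24=48, C3→Brent 2·21=42, C4→Brent 8·8=64, C5→Farrow 2·4=8, C6→Farrow 4·17=68, C7→Farrow 2·11=22. Service 352; fixed 53; total 405.
{Brent, Farrow, Quay, Holm}: service 352 + fixed 76 = 428
{Brent, Farrow, Quay, Upton}: service 352 + fixed 84 = 436
{Brent, Farrow, Quay, Holm, Upton}: C1→Quay 5·20=100, C2→Farrow 2·24=48, C3→Brent 2·21=42, C4→Brent 8·8=64, C5→Farrow 2·4=8, C6→Farrow 4·17=68, C7→Farrow 2·11=22. Service 352; fixed 107; total 459.
No other subset beats 405.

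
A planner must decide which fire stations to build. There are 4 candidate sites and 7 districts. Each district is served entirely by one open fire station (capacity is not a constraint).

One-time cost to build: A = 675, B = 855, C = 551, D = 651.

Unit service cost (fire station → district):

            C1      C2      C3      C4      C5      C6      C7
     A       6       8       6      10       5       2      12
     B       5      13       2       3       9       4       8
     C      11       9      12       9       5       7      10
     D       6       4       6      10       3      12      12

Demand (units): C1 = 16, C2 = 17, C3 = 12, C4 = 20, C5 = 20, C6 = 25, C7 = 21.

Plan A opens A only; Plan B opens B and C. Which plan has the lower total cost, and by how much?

Plan A: {A}: C1→A 6·16=96, C2→A 8·17=136, C3→A 6·12=72, C4→A 10·20=200, C5→A 5·20=100, C6→A 2·25=50, C7→A 12·21=252. Service 906; fixed 675; total 1581.
Plan B: {B, C}: C1→B 5·16=80, C2→C 9·17=153, C3→B 2·12=24, C4→B 3·20=60, C5→C 5·20=100, C6→B 4·25=100, C7→B 8·21=168. Service 685; fixed 1406; total 2091.
Difference: |1581 − 2091| = 510.

Plan A is cheaper by 510.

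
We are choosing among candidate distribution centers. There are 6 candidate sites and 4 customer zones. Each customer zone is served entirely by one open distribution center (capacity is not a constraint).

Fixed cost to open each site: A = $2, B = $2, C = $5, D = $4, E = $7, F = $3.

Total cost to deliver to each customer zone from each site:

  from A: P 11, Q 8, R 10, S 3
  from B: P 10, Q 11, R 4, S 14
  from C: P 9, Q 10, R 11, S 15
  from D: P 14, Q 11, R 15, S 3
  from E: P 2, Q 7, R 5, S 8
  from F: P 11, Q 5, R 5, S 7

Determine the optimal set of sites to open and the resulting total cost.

For any fixed open set, each customer zone goes to its cheapest open site; total = fixed + service.
{A, E}: P→E 2, Q→E 7, R→E 5, S→A 3. Service 17; fixed 9; total 26.
{A, B, E}: P→E 2, Q→E 7, R→B 4, S→A 3. Service 16; fixed 11; total 27.
{A, E, F}: P→E 2, Q→F 5, R→E 5, S→A 3. Service 15; fixed 12; total 27.
{A, B, C, D, E, F}: service 14 + fixed 23 = 37
No other subset beats 26.

Open A and E; minimum total cost 26.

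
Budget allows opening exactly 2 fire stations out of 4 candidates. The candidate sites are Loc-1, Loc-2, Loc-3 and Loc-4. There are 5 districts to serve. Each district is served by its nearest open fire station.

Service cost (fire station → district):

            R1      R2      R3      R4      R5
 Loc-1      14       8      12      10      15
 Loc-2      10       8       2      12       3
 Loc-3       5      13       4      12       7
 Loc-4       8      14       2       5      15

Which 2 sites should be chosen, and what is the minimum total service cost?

With exactly 2 open, each district uses its cheapest among the chosen.
{Loc-2, Loc-4}: R1→Loc-4 8, R2→Loc-2 8, R3→Loc-2 2, R4→Loc-4 5, R5→Loc-2 3. Service cost 26.
{Loc-2, Loc-3}: service cost 30
{Loc-3, Loc-4}: service cost 32
Among all 6 size-2 choices, {Loc-2, Loc-4} is lowest.

Choose Loc-2 and Loc-4; total service cost 26.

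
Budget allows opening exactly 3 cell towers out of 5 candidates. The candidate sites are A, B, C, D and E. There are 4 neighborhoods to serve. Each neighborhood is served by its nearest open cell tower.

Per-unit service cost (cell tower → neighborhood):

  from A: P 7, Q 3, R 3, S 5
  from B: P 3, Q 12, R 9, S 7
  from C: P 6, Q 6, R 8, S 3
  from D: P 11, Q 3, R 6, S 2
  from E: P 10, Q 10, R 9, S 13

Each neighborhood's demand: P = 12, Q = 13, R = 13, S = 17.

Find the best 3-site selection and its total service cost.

With exactly 3 open, each neighborhood uses its cheapest among the chosen.
{A, B, D}: P→B 3·12=36, Q→A 3·13=39, R→A 3·13=39, S→D 2·17=34. Service cost 148.
{A, B, C}: service cost 165
{A, C, D}: service cost 184
Among all 10 size-3 choices, {A, B, D} is lowest.

Choose A, B and D; total service cost 148.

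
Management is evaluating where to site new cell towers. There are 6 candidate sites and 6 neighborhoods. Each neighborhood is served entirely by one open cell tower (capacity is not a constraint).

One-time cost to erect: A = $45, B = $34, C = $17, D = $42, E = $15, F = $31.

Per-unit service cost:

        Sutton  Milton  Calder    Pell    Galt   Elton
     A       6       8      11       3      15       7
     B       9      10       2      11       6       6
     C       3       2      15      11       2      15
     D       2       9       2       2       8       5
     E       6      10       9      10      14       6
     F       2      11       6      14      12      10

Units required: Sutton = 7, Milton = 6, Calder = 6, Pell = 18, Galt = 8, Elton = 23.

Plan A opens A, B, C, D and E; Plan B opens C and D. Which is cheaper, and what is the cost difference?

Plan B is cheaper by 94.

Plan A: {A, B, C, D, E}: Sutton→D 2·7=14, Milton→C 2·6=12, Calder→B 2·6=12, Pell→D 2·18=36, Galt→C 2·8=16, Elton→D 5·23=115. Service 205; fixed 153; total 358.
Plan B: {C, D}: Sutton→D 2·7=14, Milton→C 2·6=12, Calder→D 2·6=12, Pell→D 2·18=36, Galt→C 2·8=16, Elton→D 5·23=115. Service 205; fixed 59; total 264.
Difference: |358 − 264| = 94.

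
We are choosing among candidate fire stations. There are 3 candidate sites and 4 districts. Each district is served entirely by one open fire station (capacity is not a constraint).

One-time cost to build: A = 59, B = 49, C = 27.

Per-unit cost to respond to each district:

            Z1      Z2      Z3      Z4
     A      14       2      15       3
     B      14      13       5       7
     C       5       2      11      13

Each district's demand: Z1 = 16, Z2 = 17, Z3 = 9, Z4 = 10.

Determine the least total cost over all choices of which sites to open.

Minimum total cost: 305

For any fixed open set, each district goes to its cheapest open site; total = fixed + service.
{B, C}: Z1→C 5·16=80, Z2→C 2·17=34, Z3→B 5·9=45, Z4→B 7·10=70. Service 229; fixed 76; total 305.
{A, B, C}: service 189 + fixed 135 = 324
{A, C}: Z1→C 5·16=80, Z2→A 2·17=34, Z3→C 11·9=99, Z4→A 3·10=30. Service 243; fixed 86; total 329.
{C}: service 343 + fixed 27 = 370
No other subset beats 305.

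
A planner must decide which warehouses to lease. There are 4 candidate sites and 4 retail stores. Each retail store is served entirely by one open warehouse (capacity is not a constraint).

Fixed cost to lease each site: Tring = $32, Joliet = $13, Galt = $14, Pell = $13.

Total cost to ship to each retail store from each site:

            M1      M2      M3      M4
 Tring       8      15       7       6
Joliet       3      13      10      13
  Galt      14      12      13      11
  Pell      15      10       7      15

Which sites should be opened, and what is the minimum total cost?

For any fixed open set, each retail store goes to its cheapest open site; total = fixed + service.
{Joliet}: M1→Joliet 3, M2→Joliet 13, M3→Joliet 10, M4→Joliet 13. Service 39; fixed 13; total 52.
{Joliet, Pell}: M1→Joliet 3, M2→Pell 10, M3→Pell 7, M4→Joliet 13. Service 33; fixed 26; total 59.
{Pell}: service 47 + fixed 13 = 60
{Tring, Joliet, Galt, Pell}: service 26 + fixed 72 = 98
No other subset beats 52.

Open Joliet only; minimum total cost 52.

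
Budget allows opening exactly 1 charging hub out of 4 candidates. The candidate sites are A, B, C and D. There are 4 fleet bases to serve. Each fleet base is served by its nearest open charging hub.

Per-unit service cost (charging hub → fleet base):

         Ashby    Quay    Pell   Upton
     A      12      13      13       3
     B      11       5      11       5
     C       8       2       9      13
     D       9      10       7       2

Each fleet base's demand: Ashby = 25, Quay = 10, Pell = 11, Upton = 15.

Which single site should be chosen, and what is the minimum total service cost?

Choose D only; total service cost 432.

With exactly 1 open, each fleet base uses its cheapest among the chosen.
{D}: Ashby→D 9·25=225, Quay→D 10·10=100, Pell→D 7·11=77, Upton→D 2·15=30. Service cost 432.
{C}: service cost 514
{B}: service cost 521
Among all 4 size-1 choices, {D} is lowest.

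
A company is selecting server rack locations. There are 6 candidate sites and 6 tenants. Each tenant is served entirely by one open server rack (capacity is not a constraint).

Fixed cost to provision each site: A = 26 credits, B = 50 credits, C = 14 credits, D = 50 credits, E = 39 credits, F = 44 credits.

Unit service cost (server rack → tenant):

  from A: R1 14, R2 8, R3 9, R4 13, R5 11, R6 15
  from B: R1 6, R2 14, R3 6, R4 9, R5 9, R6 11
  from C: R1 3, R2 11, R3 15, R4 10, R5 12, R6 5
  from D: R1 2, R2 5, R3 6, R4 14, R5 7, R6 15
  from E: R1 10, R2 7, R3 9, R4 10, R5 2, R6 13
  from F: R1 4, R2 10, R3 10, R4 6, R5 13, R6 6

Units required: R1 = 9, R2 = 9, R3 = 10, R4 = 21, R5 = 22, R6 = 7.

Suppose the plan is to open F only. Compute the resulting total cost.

Each tenant is assigned to its cheapest site among the open ones.
{F}: R1→F 4·9=36, R2→F 10·9=90, R3→F 10·10=100, R4→F 6·21=126, R5→F 13·22=286, R6→F 6·7=42. Service 680; fixed 44; total 724.

Total cost: 724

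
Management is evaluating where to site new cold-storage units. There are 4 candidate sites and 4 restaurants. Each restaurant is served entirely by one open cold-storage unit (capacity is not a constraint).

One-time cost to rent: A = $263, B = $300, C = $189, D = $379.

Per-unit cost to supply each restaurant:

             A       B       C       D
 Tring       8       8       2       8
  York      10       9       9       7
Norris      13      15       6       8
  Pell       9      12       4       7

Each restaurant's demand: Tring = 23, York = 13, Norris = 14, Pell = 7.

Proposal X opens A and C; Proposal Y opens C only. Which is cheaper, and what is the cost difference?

Proposal X: {A, C}: Tring→C 2·23=46, York→C 9·13=117, Norris→C 6·14=84, Pell→C 4·7=28. Service 275; fixed 452; total 727.
Proposal Y: {C}: Tring→C 2·23=46, York→C 9·13=117, Norris→C 6·14=84, Pell→C 4·7=28. Service 275; fixed 189; total 464.
Difference: |727 − 464| = 263.

Proposal Y is cheaper by 263.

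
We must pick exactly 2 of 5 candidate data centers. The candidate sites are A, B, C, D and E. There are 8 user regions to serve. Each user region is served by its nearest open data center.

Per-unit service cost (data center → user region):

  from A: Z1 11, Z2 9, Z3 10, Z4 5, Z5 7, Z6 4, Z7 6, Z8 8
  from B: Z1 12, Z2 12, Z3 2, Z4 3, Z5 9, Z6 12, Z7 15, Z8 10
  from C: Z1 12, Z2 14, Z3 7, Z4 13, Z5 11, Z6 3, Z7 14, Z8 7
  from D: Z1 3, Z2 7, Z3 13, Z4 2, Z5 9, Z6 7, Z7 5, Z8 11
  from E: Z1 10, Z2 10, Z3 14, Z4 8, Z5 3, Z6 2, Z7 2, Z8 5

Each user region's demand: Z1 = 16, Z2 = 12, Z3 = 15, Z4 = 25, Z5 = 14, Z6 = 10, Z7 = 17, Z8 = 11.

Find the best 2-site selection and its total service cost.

With exactly 2 open, each user region uses its cheapest among the chosen.
{D, E}: Z1→D 3·16=48, Z2→D 7·12=84, Z3→D 13·15=195, Z4→D 2·25=50, Z5→E 3·14=42, Z6→E 2·10=20, Z7→E 2·17=34, Z8→E 5·11=55. Service cost 528.
{B, E}: service cost 536
{B, D}: service cost 603
Among all 10 size-2 choices, {D, E} is lowest.

Choose D and E; total service cost 528.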